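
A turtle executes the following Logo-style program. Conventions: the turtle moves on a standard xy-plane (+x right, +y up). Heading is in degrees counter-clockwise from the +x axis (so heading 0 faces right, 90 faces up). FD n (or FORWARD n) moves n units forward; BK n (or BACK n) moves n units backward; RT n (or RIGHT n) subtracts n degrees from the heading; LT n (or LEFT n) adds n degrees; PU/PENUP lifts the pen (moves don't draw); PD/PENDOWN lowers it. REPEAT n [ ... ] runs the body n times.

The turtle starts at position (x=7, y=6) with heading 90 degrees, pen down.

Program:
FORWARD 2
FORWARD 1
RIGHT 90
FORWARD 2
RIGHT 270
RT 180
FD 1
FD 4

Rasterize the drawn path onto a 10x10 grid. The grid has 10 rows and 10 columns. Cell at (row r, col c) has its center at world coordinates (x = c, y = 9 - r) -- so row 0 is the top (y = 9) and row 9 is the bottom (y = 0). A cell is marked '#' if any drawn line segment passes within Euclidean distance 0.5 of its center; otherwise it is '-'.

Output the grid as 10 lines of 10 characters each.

Answer: -------###
-------#-#
-------#-#
-------#-#
---------#
---------#
----------
----------
----------
----------

Derivation:
Segment 0: (7,6) -> (7,8)
Segment 1: (7,8) -> (7,9)
Segment 2: (7,9) -> (9,9)
Segment 3: (9,9) -> (9,8)
Segment 4: (9,8) -> (9,4)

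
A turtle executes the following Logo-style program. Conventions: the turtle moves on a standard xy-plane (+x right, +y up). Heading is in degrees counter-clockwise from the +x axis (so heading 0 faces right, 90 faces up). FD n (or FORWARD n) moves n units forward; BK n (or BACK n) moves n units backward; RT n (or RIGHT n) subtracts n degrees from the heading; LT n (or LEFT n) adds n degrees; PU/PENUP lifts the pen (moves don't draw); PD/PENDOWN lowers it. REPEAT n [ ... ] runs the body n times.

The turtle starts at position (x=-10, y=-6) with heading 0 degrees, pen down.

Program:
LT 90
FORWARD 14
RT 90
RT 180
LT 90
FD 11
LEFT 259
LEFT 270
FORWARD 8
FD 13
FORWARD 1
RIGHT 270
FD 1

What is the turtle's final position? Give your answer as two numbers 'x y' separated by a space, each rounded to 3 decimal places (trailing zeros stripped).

Executing turtle program step by step:
Start: pos=(-10,-6), heading=0, pen down
LT 90: heading 0 -> 90
FD 14: (-10,-6) -> (-10,8) [heading=90, draw]
RT 90: heading 90 -> 0
RT 180: heading 0 -> 180
LT 90: heading 180 -> 270
FD 11: (-10,8) -> (-10,-3) [heading=270, draw]
LT 259: heading 270 -> 169
LT 270: heading 169 -> 79
FD 8: (-10,-3) -> (-8.474,4.853) [heading=79, draw]
FD 13: (-8.474,4.853) -> (-5.993,17.614) [heading=79, draw]
FD 1: (-5.993,17.614) -> (-5.802,18.596) [heading=79, draw]
RT 270: heading 79 -> 169
FD 1: (-5.802,18.596) -> (-6.784,18.787) [heading=169, draw]
Final: pos=(-6.784,18.787), heading=169, 6 segment(s) drawn

Answer: -6.784 18.787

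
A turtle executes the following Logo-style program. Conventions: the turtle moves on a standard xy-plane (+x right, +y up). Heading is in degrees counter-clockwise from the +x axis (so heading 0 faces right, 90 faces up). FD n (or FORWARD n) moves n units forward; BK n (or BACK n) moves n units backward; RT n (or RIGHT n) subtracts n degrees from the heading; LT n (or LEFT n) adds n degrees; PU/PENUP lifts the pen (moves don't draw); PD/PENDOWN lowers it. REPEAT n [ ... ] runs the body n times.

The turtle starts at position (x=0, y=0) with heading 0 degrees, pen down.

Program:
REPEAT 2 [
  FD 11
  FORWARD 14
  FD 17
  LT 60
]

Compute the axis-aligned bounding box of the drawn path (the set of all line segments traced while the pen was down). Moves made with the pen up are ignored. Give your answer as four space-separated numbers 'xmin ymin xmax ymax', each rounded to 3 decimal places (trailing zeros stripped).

Executing turtle program step by step:
Start: pos=(0,0), heading=0, pen down
REPEAT 2 [
  -- iteration 1/2 --
  FD 11: (0,0) -> (11,0) [heading=0, draw]
  FD 14: (11,0) -> (25,0) [heading=0, draw]
  FD 17: (25,0) -> (42,0) [heading=0, draw]
  LT 60: heading 0 -> 60
  -- iteration 2/2 --
  FD 11: (42,0) -> (47.5,9.526) [heading=60, draw]
  FD 14: (47.5,9.526) -> (54.5,21.651) [heading=60, draw]
  FD 17: (54.5,21.651) -> (63,36.373) [heading=60, draw]
  LT 60: heading 60 -> 120
]
Final: pos=(63,36.373), heading=120, 6 segment(s) drawn

Segment endpoints: x in {0, 11, 25, 42, 47.5, 54.5, 63}, y in {0, 9.526, 21.651, 36.373}
xmin=0, ymin=0, xmax=63, ymax=36.373

Answer: 0 0 63 36.373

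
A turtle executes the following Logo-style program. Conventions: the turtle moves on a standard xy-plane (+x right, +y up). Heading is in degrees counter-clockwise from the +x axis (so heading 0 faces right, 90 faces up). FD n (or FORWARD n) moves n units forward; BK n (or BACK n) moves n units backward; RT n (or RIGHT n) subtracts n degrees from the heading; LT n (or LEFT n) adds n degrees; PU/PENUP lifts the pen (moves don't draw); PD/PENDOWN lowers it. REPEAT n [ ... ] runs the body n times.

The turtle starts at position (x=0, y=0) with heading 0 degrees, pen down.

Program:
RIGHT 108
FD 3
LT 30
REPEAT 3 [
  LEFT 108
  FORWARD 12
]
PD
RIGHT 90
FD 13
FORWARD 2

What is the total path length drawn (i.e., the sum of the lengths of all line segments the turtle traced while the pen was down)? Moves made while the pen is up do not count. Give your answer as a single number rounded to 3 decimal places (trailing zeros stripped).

Executing turtle program step by step:
Start: pos=(0,0), heading=0, pen down
RT 108: heading 0 -> 252
FD 3: (0,0) -> (-0.927,-2.853) [heading=252, draw]
LT 30: heading 252 -> 282
REPEAT 3 [
  -- iteration 1/3 --
  LT 108: heading 282 -> 30
  FD 12: (-0.927,-2.853) -> (9.465,3.147) [heading=30, draw]
  -- iteration 2/3 --
  LT 108: heading 30 -> 138
  FD 12: (9.465,3.147) -> (0.548,11.176) [heading=138, draw]
  -- iteration 3/3 --
  LT 108: heading 138 -> 246
  FD 12: (0.548,11.176) -> (-4.333,0.214) [heading=246, draw]
]
PD: pen down
RT 90: heading 246 -> 156
FD 13: (-4.333,0.214) -> (-16.209,5.501) [heading=156, draw]
FD 2: (-16.209,5.501) -> (-18.037,6.315) [heading=156, draw]
Final: pos=(-18.037,6.315), heading=156, 6 segment(s) drawn

Segment lengths:
  seg 1: (0,0) -> (-0.927,-2.853), length = 3
  seg 2: (-0.927,-2.853) -> (9.465,3.147), length = 12
  seg 3: (9.465,3.147) -> (0.548,11.176), length = 12
  seg 4: (0.548,11.176) -> (-4.333,0.214), length = 12
  seg 5: (-4.333,0.214) -> (-16.209,5.501), length = 13
  seg 6: (-16.209,5.501) -> (-18.037,6.315), length = 2
Total = 54

Answer: 54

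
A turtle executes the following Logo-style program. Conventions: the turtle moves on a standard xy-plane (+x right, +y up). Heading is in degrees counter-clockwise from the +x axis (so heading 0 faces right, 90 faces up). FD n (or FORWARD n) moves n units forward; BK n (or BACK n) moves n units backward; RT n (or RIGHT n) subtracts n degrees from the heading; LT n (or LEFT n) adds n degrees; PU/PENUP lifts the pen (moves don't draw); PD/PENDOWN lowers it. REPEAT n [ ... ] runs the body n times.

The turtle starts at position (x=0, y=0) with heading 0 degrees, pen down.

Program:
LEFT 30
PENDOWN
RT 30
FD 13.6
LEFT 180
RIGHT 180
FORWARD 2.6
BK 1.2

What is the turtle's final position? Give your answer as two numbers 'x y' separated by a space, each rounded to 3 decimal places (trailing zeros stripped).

Answer: 15 0

Derivation:
Executing turtle program step by step:
Start: pos=(0,0), heading=0, pen down
LT 30: heading 0 -> 30
PD: pen down
RT 30: heading 30 -> 0
FD 13.6: (0,0) -> (13.6,0) [heading=0, draw]
LT 180: heading 0 -> 180
RT 180: heading 180 -> 0
FD 2.6: (13.6,0) -> (16.2,0) [heading=0, draw]
BK 1.2: (16.2,0) -> (15,0) [heading=0, draw]
Final: pos=(15,0), heading=0, 3 segment(s) drawn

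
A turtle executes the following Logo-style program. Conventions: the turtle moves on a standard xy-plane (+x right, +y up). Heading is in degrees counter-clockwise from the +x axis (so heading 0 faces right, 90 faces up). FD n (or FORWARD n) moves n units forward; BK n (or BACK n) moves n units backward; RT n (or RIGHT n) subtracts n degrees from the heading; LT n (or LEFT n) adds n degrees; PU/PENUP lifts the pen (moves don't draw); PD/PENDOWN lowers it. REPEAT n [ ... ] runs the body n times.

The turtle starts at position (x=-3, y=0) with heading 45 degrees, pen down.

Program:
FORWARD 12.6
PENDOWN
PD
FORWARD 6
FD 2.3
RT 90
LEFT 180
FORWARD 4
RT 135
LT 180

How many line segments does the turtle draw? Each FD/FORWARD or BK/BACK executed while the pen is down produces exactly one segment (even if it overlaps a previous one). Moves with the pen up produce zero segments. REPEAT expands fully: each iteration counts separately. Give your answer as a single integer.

Answer: 4

Derivation:
Executing turtle program step by step:
Start: pos=(-3,0), heading=45, pen down
FD 12.6: (-3,0) -> (5.91,8.91) [heading=45, draw]
PD: pen down
PD: pen down
FD 6: (5.91,8.91) -> (10.152,13.152) [heading=45, draw]
FD 2.3: (10.152,13.152) -> (11.779,14.779) [heading=45, draw]
RT 90: heading 45 -> 315
LT 180: heading 315 -> 135
FD 4: (11.779,14.779) -> (8.95,17.607) [heading=135, draw]
RT 135: heading 135 -> 0
LT 180: heading 0 -> 180
Final: pos=(8.95,17.607), heading=180, 4 segment(s) drawn
Segments drawn: 4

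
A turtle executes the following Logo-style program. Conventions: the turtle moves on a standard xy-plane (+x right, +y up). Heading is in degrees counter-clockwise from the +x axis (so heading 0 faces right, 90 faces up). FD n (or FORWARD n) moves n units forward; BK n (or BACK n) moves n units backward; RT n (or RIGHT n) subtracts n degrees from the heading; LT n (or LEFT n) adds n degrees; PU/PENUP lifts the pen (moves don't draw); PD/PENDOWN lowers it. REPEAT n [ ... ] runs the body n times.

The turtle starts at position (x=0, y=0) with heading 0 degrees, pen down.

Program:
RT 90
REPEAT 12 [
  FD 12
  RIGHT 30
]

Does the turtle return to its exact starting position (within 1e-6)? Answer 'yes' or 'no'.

Executing turtle program step by step:
Start: pos=(0,0), heading=0, pen down
RT 90: heading 0 -> 270
REPEAT 12 [
  -- iteration 1/12 --
  FD 12: (0,0) -> (0,-12) [heading=270, draw]
  RT 30: heading 270 -> 240
  -- iteration 2/12 --
  FD 12: (0,-12) -> (-6,-22.392) [heading=240, draw]
  RT 30: heading 240 -> 210
  -- iteration 3/12 --
  FD 12: (-6,-22.392) -> (-16.392,-28.392) [heading=210, draw]
  RT 30: heading 210 -> 180
  -- iteration 4/12 --
  FD 12: (-16.392,-28.392) -> (-28.392,-28.392) [heading=180, draw]
  RT 30: heading 180 -> 150
  -- iteration 5/12 --
  FD 12: (-28.392,-28.392) -> (-38.785,-22.392) [heading=150, draw]
  RT 30: heading 150 -> 120
  -- iteration 6/12 --
  FD 12: (-38.785,-22.392) -> (-44.785,-12) [heading=120, draw]
  RT 30: heading 120 -> 90
  -- iteration 7/12 --
  FD 12: (-44.785,-12) -> (-44.785,0) [heading=90, draw]
  RT 30: heading 90 -> 60
  -- iteration 8/12 --
  FD 12: (-44.785,0) -> (-38.785,10.392) [heading=60, draw]
  RT 30: heading 60 -> 30
  -- iteration 9/12 --
  FD 12: (-38.785,10.392) -> (-28.392,16.392) [heading=30, draw]
  RT 30: heading 30 -> 0
  -- iteration 10/12 --
  FD 12: (-28.392,16.392) -> (-16.392,16.392) [heading=0, draw]
  RT 30: heading 0 -> 330
  -- iteration 11/12 --
  FD 12: (-16.392,16.392) -> (-6,10.392) [heading=330, draw]
  RT 30: heading 330 -> 300
  -- iteration 12/12 --
  FD 12: (-6,10.392) -> (0,0) [heading=300, draw]
  RT 30: heading 300 -> 270
]
Final: pos=(0,0), heading=270, 12 segment(s) drawn

Start position: (0, 0)
Final position: (0, 0)
Distance = 0; < 1e-6 -> CLOSED

Answer: yes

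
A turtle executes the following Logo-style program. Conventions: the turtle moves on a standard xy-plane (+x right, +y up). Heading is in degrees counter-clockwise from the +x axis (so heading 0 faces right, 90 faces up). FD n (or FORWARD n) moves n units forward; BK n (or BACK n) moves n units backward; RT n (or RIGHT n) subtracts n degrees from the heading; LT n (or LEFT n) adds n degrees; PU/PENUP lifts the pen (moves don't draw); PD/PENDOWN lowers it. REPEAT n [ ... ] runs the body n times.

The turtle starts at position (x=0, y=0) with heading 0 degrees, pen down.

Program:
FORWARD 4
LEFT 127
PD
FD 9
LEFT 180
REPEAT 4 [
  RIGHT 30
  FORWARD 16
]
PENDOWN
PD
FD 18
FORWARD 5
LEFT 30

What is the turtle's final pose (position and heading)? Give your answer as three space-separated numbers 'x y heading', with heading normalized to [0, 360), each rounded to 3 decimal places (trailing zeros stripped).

Executing turtle program step by step:
Start: pos=(0,0), heading=0, pen down
FD 4: (0,0) -> (4,0) [heading=0, draw]
LT 127: heading 0 -> 127
PD: pen down
FD 9: (4,0) -> (-1.416,7.188) [heading=127, draw]
LT 180: heading 127 -> 307
REPEAT 4 [
  -- iteration 1/4 --
  RT 30: heading 307 -> 277
  FD 16: (-1.416,7.188) -> (0.534,-8.693) [heading=277, draw]
  -- iteration 2/4 --
  RT 30: heading 277 -> 247
  FD 16: (0.534,-8.693) -> (-5.718,-23.421) [heading=247, draw]
  -- iteration 3/4 --
  RT 30: heading 247 -> 217
  FD 16: (-5.718,-23.421) -> (-18.496,-33.05) [heading=217, draw]
  -- iteration 4/4 --
  RT 30: heading 217 -> 187
  FD 16: (-18.496,-33.05) -> (-34.377,-35) [heading=187, draw]
]
PD: pen down
PD: pen down
FD 18: (-34.377,-35) -> (-52.243,-37.194) [heading=187, draw]
FD 5: (-52.243,-37.194) -> (-57.206,-37.803) [heading=187, draw]
LT 30: heading 187 -> 217
Final: pos=(-57.206,-37.803), heading=217, 8 segment(s) drawn

Answer: -57.206 -37.803 217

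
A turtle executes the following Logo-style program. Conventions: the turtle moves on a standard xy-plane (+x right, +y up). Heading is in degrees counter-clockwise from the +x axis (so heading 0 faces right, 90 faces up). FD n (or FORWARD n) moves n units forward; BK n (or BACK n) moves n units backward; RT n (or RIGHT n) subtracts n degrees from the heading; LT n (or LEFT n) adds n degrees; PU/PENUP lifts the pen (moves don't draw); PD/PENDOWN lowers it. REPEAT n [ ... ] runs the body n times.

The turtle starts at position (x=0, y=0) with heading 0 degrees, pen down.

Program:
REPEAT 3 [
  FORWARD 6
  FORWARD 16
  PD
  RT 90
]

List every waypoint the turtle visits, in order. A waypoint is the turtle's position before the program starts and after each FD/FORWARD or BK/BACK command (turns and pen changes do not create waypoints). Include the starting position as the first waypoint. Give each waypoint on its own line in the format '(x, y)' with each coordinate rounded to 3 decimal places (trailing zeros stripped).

Executing turtle program step by step:
Start: pos=(0,0), heading=0, pen down
REPEAT 3 [
  -- iteration 1/3 --
  FD 6: (0,0) -> (6,0) [heading=0, draw]
  FD 16: (6,0) -> (22,0) [heading=0, draw]
  PD: pen down
  RT 90: heading 0 -> 270
  -- iteration 2/3 --
  FD 6: (22,0) -> (22,-6) [heading=270, draw]
  FD 16: (22,-6) -> (22,-22) [heading=270, draw]
  PD: pen down
  RT 90: heading 270 -> 180
  -- iteration 3/3 --
  FD 6: (22,-22) -> (16,-22) [heading=180, draw]
  FD 16: (16,-22) -> (0,-22) [heading=180, draw]
  PD: pen down
  RT 90: heading 180 -> 90
]
Final: pos=(0,-22), heading=90, 6 segment(s) drawn
Waypoints (7 total):
(0, 0)
(6, 0)
(22, 0)
(22, -6)
(22, -22)
(16, -22)
(0, -22)

Answer: (0, 0)
(6, 0)
(22, 0)
(22, -6)
(22, -22)
(16, -22)
(0, -22)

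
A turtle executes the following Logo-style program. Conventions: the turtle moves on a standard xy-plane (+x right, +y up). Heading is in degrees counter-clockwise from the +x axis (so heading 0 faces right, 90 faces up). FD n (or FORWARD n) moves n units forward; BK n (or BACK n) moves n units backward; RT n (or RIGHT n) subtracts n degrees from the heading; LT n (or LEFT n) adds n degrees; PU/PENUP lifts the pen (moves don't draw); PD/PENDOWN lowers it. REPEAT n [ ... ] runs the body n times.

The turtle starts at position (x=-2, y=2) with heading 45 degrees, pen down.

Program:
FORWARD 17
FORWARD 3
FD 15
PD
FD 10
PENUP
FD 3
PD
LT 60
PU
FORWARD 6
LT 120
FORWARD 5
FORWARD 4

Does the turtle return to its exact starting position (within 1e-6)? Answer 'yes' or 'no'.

Executing turtle program step by step:
Start: pos=(-2,2), heading=45, pen down
FD 17: (-2,2) -> (10.021,14.021) [heading=45, draw]
FD 3: (10.021,14.021) -> (12.142,16.142) [heading=45, draw]
FD 15: (12.142,16.142) -> (22.749,26.749) [heading=45, draw]
PD: pen down
FD 10: (22.749,26.749) -> (29.82,33.82) [heading=45, draw]
PU: pen up
FD 3: (29.82,33.82) -> (31.941,35.941) [heading=45, move]
PD: pen down
LT 60: heading 45 -> 105
PU: pen up
FD 6: (31.941,35.941) -> (30.388,41.737) [heading=105, move]
LT 120: heading 105 -> 225
FD 5: (30.388,41.737) -> (26.853,38.201) [heading=225, move]
FD 4: (26.853,38.201) -> (24.024,35.373) [heading=225, move]
Final: pos=(24.024,35.373), heading=225, 4 segment(s) drawn

Start position: (-2, 2)
Final position: (24.024, 35.373)
Distance = 42.32; >= 1e-6 -> NOT closed

Answer: no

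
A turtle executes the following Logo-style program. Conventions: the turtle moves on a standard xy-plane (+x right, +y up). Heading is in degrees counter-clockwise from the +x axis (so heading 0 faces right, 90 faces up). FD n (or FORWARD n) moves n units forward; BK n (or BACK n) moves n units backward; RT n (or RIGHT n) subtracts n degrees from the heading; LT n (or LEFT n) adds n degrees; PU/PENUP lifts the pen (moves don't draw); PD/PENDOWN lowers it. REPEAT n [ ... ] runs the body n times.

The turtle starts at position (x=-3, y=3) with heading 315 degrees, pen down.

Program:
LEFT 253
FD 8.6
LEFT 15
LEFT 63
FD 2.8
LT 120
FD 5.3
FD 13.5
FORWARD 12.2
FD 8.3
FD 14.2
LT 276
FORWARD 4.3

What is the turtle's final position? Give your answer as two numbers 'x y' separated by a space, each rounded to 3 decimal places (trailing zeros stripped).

Executing turtle program step by step:
Start: pos=(-3,3), heading=315, pen down
LT 253: heading 315 -> 208
FD 8.6: (-3,3) -> (-10.593,-1.037) [heading=208, draw]
LT 15: heading 208 -> 223
LT 63: heading 223 -> 286
FD 2.8: (-10.593,-1.037) -> (-9.822,-3.729) [heading=286, draw]
LT 120: heading 286 -> 46
FD 5.3: (-9.822,-3.729) -> (-6.14,0.084) [heading=46, draw]
FD 13.5: (-6.14,0.084) -> (3.238,9.795) [heading=46, draw]
FD 12.2: (3.238,9.795) -> (11.713,18.571) [heading=46, draw]
FD 8.3: (11.713,18.571) -> (17.479,24.541) [heading=46, draw]
FD 14.2: (17.479,24.541) -> (27.343,34.756) [heading=46, draw]
LT 276: heading 46 -> 322
FD 4.3: (27.343,34.756) -> (30.731,32.108) [heading=322, draw]
Final: pos=(30.731,32.108), heading=322, 8 segment(s) drawn

Answer: 30.731 32.108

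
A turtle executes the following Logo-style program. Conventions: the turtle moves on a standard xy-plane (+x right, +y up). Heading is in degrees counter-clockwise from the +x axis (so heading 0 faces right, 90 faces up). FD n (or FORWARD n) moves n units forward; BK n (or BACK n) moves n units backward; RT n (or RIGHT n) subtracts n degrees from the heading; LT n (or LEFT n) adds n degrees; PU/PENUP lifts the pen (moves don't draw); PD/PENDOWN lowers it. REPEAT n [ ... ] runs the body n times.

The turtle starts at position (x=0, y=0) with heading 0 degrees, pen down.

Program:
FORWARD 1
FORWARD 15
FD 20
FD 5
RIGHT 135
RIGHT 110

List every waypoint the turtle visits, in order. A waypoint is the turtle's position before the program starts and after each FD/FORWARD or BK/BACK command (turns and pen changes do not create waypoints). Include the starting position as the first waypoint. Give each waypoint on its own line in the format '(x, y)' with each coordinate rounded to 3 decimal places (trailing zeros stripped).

Executing turtle program step by step:
Start: pos=(0,0), heading=0, pen down
FD 1: (0,0) -> (1,0) [heading=0, draw]
FD 15: (1,0) -> (16,0) [heading=0, draw]
FD 20: (16,0) -> (36,0) [heading=0, draw]
FD 5: (36,0) -> (41,0) [heading=0, draw]
RT 135: heading 0 -> 225
RT 110: heading 225 -> 115
Final: pos=(41,0), heading=115, 4 segment(s) drawn
Waypoints (5 total):
(0, 0)
(1, 0)
(16, 0)
(36, 0)
(41, 0)

Answer: (0, 0)
(1, 0)
(16, 0)
(36, 0)
(41, 0)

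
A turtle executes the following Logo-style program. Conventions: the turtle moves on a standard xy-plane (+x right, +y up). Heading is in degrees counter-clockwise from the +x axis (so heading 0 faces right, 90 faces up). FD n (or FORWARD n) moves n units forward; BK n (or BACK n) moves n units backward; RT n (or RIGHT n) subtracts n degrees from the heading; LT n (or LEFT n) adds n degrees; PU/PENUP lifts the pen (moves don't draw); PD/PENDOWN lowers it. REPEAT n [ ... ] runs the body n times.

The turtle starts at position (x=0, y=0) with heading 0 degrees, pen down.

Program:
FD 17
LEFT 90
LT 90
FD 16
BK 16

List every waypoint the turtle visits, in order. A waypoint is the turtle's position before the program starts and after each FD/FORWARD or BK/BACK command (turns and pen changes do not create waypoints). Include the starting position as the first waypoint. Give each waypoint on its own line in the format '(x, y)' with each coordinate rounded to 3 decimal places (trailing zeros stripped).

Executing turtle program step by step:
Start: pos=(0,0), heading=0, pen down
FD 17: (0,0) -> (17,0) [heading=0, draw]
LT 90: heading 0 -> 90
LT 90: heading 90 -> 180
FD 16: (17,0) -> (1,0) [heading=180, draw]
BK 16: (1,0) -> (17,0) [heading=180, draw]
Final: pos=(17,0), heading=180, 3 segment(s) drawn
Waypoints (4 total):
(0, 0)
(17, 0)
(1, 0)
(17, 0)

Answer: (0, 0)
(17, 0)
(1, 0)
(17, 0)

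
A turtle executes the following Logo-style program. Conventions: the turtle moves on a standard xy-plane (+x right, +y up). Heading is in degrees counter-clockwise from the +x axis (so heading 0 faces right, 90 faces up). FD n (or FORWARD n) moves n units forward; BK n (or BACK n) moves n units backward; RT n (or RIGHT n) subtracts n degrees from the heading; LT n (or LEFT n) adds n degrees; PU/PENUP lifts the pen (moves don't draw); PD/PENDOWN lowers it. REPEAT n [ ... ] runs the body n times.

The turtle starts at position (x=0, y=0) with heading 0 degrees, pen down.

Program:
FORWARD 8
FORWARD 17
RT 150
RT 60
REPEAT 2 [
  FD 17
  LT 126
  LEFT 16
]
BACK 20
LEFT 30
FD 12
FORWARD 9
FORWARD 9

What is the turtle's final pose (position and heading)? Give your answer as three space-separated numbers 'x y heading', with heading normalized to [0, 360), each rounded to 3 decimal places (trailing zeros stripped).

Answer: 3.875 2.622 104

Derivation:
Executing turtle program step by step:
Start: pos=(0,0), heading=0, pen down
FD 8: (0,0) -> (8,0) [heading=0, draw]
FD 17: (8,0) -> (25,0) [heading=0, draw]
RT 150: heading 0 -> 210
RT 60: heading 210 -> 150
REPEAT 2 [
  -- iteration 1/2 --
  FD 17: (25,0) -> (10.278,8.5) [heading=150, draw]
  LT 126: heading 150 -> 276
  LT 16: heading 276 -> 292
  -- iteration 2/2 --
  FD 17: (10.278,8.5) -> (16.646,-7.262) [heading=292, draw]
  LT 126: heading 292 -> 58
  LT 16: heading 58 -> 74
]
BK 20: (16.646,-7.262) -> (11.133,-26.487) [heading=74, draw]
LT 30: heading 74 -> 104
FD 12: (11.133,-26.487) -> (8.23,-14.844) [heading=104, draw]
FD 9: (8.23,-14.844) -> (6.053,-6.111) [heading=104, draw]
FD 9: (6.053,-6.111) -> (3.875,2.622) [heading=104, draw]
Final: pos=(3.875,2.622), heading=104, 8 segment(s) drawn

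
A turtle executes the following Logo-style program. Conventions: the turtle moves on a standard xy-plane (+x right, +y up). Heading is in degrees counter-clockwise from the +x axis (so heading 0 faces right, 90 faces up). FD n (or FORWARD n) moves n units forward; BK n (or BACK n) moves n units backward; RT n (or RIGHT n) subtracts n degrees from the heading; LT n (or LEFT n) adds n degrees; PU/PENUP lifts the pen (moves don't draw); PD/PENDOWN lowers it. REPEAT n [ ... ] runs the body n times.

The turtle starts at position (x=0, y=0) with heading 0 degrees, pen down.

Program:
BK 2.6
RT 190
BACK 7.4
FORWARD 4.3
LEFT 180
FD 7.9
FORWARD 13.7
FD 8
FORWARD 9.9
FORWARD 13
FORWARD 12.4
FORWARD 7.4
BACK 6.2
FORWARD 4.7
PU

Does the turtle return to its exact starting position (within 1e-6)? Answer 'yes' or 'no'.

Answer: no

Derivation:
Executing turtle program step by step:
Start: pos=(0,0), heading=0, pen down
BK 2.6: (0,0) -> (-2.6,0) [heading=0, draw]
RT 190: heading 0 -> 170
BK 7.4: (-2.6,0) -> (4.688,-1.285) [heading=170, draw]
FD 4.3: (4.688,-1.285) -> (0.453,-0.538) [heading=170, draw]
LT 180: heading 170 -> 350
FD 7.9: (0.453,-0.538) -> (8.233,-1.91) [heading=350, draw]
FD 13.7: (8.233,-1.91) -> (21.725,-4.289) [heading=350, draw]
FD 8: (21.725,-4.289) -> (29.603,-5.678) [heading=350, draw]
FD 9.9: (29.603,-5.678) -> (39.353,-7.397) [heading=350, draw]
FD 13: (39.353,-7.397) -> (52.155,-9.655) [heading=350, draw]
FD 12.4: (52.155,-9.655) -> (64.367,-11.808) [heading=350, draw]
FD 7.4: (64.367,-11.808) -> (71.655,-13.093) [heading=350, draw]
BK 6.2: (71.655,-13.093) -> (65.549,-12.016) [heading=350, draw]
FD 4.7: (65.549,-12.016) -> (70.177,-12.833) [heading=350, draw]
PU: pen up
Final: pos=(70.177,-12.833), heading=350, 12 segment(s) drawn

Start position: (0, 0)
Final position: (70.177, -12.833)
Distance = 71.341; >= 1e-6 -> NOT closed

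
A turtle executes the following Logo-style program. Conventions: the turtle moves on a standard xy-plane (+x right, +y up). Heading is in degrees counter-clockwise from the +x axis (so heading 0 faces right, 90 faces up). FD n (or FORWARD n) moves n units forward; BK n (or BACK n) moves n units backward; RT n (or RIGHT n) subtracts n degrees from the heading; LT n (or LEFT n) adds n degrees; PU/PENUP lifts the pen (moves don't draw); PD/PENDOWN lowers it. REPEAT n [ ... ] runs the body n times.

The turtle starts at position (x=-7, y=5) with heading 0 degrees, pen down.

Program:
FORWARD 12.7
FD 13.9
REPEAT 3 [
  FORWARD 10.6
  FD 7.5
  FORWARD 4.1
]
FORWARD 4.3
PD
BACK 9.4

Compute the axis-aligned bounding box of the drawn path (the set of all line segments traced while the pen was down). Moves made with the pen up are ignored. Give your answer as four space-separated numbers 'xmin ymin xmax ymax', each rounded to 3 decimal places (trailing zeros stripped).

Executing turtle program step by step:
Start: pos=(-7,5), heading=0, pen down
FD 12.7: (-7,5) -> (5.7,5) [heading=0, draw]
FD 13.9: (5.7,5) -> (19.6,5) [heading=0, draw]
REPEAT 3 [
  -- iteration 1/3 --
  FD 10.6: (19.6,5) -> (30.2,5) [heading=0, draw]
  FD 7.5: (30.2,5) -> (37.7,5) [heading=0, draw]
  FD 4.1: (37.7,5) -> (41.8,5) [heading=0, draw]
  -- iteration 2/3 --
  FD 10.6: (41.8,5) -> (52.4,5) [heading=0, draw]
  FD 7.5: (52.4,5) -> (59.9,5) [heading=0, draw]
  FD 4.1: (59.9,5) -> (64,5) [heading=0, draw]
  -- iteration 3/3 --
  FD 10.6: (64,5) -> (74.6,5) [heading=0, draw]
  FD 7.5: (74.6,5) -> (82.1,5) [heading=0, draw]
  FD 4.1: (82.1,5) -> (86.2,5) [heading=0, draw]
]
FD 4.3: (86.2,5) -> (90.5,5) [heading=0, draw]
PD: pen down
BK 9.4: (90.5,5) -> (81.1,5) [heading=0, draw]
Final: pos=(81.1,5), heading=0, 13 segment(s) drawn

Segment endpoints: x in {-7, 5.7, 19.6, 30.2, 37.7, 41.8, 52.4, 59.9, 64, 74.6, 81.1, 82.1, 86.2, 90.5}, y in {5}
xmin=-7, ymin=5, xmax=90.5, ymax=5

Answer: -7 5 90.5 5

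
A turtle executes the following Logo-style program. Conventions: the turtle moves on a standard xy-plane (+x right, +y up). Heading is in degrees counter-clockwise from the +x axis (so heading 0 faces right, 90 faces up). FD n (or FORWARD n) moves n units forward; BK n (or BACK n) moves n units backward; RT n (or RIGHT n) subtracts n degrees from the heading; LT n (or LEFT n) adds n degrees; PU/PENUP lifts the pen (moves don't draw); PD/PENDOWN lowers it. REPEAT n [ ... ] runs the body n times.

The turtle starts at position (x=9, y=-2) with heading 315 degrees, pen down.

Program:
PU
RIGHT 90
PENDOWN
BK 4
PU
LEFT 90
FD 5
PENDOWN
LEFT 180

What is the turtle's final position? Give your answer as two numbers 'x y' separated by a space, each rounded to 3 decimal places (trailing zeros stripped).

Executing turtle program step by step:
Start: pos=(9,-2), heading=315, pen down
PU: pen up
RT 90: heading 315 -> 225
PD: pen down
BK 4: (9,-2) -> (11.828,0.828) [heading=225, draw]
PU: pen up
LT 90: heading 225 -> 315
FD 5: (11.828,0.828) -> (15.364,-2.707) [heading=315, move]
PD: pen down
LT 180: heading 315 -> 135
Final: pos=(15.364,-2.707), heading=135, 1 segment(s) drawn

Answer: 15.364 -2.707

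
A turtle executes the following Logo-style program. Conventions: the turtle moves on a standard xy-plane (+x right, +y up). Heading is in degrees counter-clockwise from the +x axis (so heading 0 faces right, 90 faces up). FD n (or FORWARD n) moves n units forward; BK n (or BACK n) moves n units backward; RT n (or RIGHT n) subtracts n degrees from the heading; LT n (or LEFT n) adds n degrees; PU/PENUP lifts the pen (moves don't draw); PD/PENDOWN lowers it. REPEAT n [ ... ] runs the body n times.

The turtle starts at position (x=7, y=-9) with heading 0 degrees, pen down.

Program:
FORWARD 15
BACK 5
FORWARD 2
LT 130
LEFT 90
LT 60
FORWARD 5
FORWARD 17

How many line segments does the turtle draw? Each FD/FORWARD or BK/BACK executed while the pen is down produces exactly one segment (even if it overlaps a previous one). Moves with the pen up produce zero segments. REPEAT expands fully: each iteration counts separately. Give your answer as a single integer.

Answer: 5

Derivation:
Executing turtle program step by step:
Start: pos=(7,-9), heading=0, pen down
FD 15: (7,-9) -> (22,-9) [heading=0, draw]
BK 5: (22,-9) -> (17,-9) [heading=0, draw]
FD 2: (17,-9) -> (19,-9) [heading=0, draw]
LT 130: heading 0 -> 130
LT 90: heading 130 -> 220
LT 60: heading 220 -> 280
FD 5: (19,-9) -> (19.868,-13.924) [heading=280, draw]
FD 17: (19.868,-13.924) -> (22.82,-30.666) [heading=280, draw]
Final: pos=(22.82,-30.666), heading=280, 5 segment(s) drawn
Segments drawn: 5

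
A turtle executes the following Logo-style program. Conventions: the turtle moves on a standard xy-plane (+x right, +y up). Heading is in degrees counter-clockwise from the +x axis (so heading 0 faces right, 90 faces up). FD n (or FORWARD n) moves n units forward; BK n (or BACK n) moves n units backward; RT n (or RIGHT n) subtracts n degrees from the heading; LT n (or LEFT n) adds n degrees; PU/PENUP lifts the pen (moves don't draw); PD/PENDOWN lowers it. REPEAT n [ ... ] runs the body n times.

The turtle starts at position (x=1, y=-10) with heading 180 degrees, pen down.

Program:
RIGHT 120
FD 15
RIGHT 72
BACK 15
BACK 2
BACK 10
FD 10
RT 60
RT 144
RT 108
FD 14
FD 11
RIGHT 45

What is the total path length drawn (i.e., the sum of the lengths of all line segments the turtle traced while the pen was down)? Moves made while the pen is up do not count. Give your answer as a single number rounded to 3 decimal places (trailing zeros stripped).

Answer: 77

Derivation:
Executing turtle program step by step:
Start: pos=(1,-10), heading=180, pen down
RT 120: heading 180 -> 60
FD 15: (1,-10) -> (8.5,2.99) [heading=60, draw]
RT 72: heading 60 -> 348
BK 15: (8.5,2.99) -> (-6.172,6.109) [heading=348, draw]
BK 2: (-6.172,6.109) -> (-8.129,6.525) [heading=348, draw]
BK 10: (-8.129,6.525) -> (-17.91,8.604) [heading=348, draw]
FD 10: (-17.91,8.604) -> (-8.129,6.525) [heading=348, draw]
RT 60: heading 348 -> 288
RT 144: heading 288 -> 144
RT 108: heading 144 -> 36
FD 14: (-8.129,6.525) -> (3.198,14.754) [heading=36, draw]
FD 11: (3.198,14.754) -> (12.097,21.22) [heading=36, draw]
RT 45: heading 36 -> 351
Final: pos=(12.097,21.22), heading=351, 7 segment(s) drawn

Segment lengths:
  seg 1: (1,-10) -> (8.5,2.99), length = 15
  seg 2: (8.5,2.99) -> (-6.172,6.109), length = 15
  seg 3: (-6.172,6.109) -> (-8.129,6.525), length = 2
  seg 4: (-8.129,6.525) -> (-17.91,8.604), length = 10
  seg 5: (-17.91,8.604) -> (-8.129,6.525), length = 10
  seg 6: (-8.129,6.525) -> (3.198,14.754), length = 14
  seg 7: (3.198,14.754) -> (12.097,21.22), length = 11
Total = 77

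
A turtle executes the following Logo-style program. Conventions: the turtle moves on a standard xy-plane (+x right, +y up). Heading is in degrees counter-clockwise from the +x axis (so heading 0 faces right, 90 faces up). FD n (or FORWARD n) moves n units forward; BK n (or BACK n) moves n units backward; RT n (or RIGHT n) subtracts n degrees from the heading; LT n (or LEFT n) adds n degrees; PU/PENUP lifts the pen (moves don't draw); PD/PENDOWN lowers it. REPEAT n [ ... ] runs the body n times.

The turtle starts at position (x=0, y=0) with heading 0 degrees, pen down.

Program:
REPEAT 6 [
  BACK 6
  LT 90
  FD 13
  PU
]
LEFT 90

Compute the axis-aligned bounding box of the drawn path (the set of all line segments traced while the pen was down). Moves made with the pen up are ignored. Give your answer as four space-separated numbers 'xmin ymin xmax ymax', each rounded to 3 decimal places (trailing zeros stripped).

Executing turtle program step by step:
Start: pos=(0,0), heading=0, pen down
REPEAT 6 [
  -- iteration 1/6 --
  BK 6: (0,0) -> (-6,0) [heading=0, draw]
  LT 90: heading 0 -> 90
  FD 13: (-6,0) -> (-6,13) [heading=90, draw]
  PU: pen up
  -- iteration 2/6 --
  BK 6: (-6,13) -> (-6,7) [heading=90, move]
  LT 90: heading 90 -> 180
  FD 13: (-6,7) -> (-19,7) [heading=180, move]
  PU: pen up
  -- iteration 3/6 --
  BK 6: (-19,7) -> (-13,7) [heading=180, move]
  LT 90: heading 180 -> 270
  FD 13: (-13,7) -> (-13,-6) [heading=270, move]
  PU: pen up
  -- iteration 4/6 --
  BK 6: (-13,-6) -> (-13,0) [heading=270, move]
  LT 90: heading 270 -> 0
  FD 13: (-13,0) -> (0,0) [heading=0, move]
  PU: pen up
  -- iteration 5/6 --
  BK 6: (0,0) -> (-6,0) [heading=0, move]
  LT 90: heading 0 -> 90
  FD 13: (-6,0) -> (-6,13) [heading=90, move]
  PU: pen up
  -- iteration 6/6 --
  BK 6: (-6,13) -> (-6,7) [heading=90, move]
  LT 90: heading 90 -> 180
  FD 13: (-6,7) -> (-19,7) [heading=180, move]
  PU: pen up
]
LT 90: heading 180 -> 270
Final: pos=(-19,7), heading=270, 2 segment(s) drawn

Segment endpoints: x in {-6, -6, 0}, y in {0, 13}
xmin=-6, ymin=0, xmax=0, ymax=13

Answer: -6 0 0 13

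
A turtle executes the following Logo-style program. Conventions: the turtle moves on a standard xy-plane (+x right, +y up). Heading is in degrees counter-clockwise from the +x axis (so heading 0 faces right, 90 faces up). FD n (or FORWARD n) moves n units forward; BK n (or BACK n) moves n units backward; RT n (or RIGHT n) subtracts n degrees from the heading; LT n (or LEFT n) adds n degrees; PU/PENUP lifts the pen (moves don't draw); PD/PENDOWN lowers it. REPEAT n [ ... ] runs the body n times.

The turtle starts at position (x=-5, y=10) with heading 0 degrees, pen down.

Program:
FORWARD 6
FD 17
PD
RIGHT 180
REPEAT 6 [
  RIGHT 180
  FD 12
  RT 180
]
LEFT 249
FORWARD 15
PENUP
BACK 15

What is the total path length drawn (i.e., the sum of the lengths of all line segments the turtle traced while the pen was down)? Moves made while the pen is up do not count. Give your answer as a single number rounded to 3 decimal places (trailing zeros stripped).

Answer: 110

Derivation:
Executing turtle program step by step:
Start: pos=(-5,10), heading=0, pen down
FD 6: (-5,10) -> (1,10) [heading=0, draw]
FD 17: (1,10) -> (18,10) [heading=0, draw]
PD: pen down
RT 180: heading 0 -> 180
REPEAT 6 [
  -- iteration 1/6 --
  RT 180: heading 180 -> 0
  FD 12: (18,10) -> (30,10) [heading=0, draw]
  RT 180: heading 0 -> 180
  -- iteration 2/6 --
  RT 180: heading 180 -> 0
  FD 12: (30,10) -> (42,10) [heading=0, draw]
  RT 180: heading 0 -> 180
  -- iteration 3/6 --
  RT 180: heading 180 -> 0
  FD 12: (42,10) -> (54,10) [heading=0, draw]
  RT 180: heading 0 -> 180
  -- iteration 4/6 --
  RT 180: heading 180 -> 0
  FD 12: (54,10) -> (66,10) [heading=0, draw]
  RT 180: heading 0 -> 180
  -- iteration 5/6 --
  RT 180: heading 180 -> 0
  FD 12: (66,10) -> (78,10) [heading=0, draw]
  RT 180: heading 0 -> 180
  -- iteration 6/6 --
  RT 180: heading 180 -> 0
  FD 12: (78,10) -> (90,10) [heading=0, draw]
  RT 180: heading 0 -> 180
]
LT 249: heading 180 -> 69
FD 15: (90,10) -> (95.376,24.004) [heading=69, draw]
PU: pen up
BK 15: (95.376,24.004) -> (90,10) [heading=69, move]
Final: pos=(90,10), heading=69, 9 segment(s) drawn

Segment lengths:
  seg 1: (-5,10) -> (1,10), length = 6
  seg 2: (1,10) -> (18,10), length = 17
  seg 3: (18,10) -> (30,10), length = 12
  seg 4: (30,10) -> (42,10), length = 12
  seg 5: (42,10) -> (54,10), length = 12
  seg 6: (54,10) -> (66,10), length = 12
  seg 7: (66,10) -> (78,10), length = 12
  seg 8: (78,10) -> (90,10), length = 12
  seg 9: (90,10) -> (95.376,24.004), length = 15
Total = 110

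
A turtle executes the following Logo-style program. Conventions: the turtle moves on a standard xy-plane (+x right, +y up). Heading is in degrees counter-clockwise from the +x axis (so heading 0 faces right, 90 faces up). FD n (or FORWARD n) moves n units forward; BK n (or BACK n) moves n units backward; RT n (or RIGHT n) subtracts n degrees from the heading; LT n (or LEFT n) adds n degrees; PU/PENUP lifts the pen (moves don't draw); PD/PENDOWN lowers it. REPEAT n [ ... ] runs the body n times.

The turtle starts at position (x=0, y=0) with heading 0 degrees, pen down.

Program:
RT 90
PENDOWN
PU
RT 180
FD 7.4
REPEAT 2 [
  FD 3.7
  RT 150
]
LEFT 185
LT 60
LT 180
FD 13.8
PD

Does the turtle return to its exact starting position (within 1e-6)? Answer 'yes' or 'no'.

Executing turtle program step by step:
Start: pos=(0,0), heading=0, pen down
RT 90: heading 0 -> 270
PD: pen down
PU: pen up
RT 180: heading 270 -> 90
FD 7.4: (0,0) -> (0,7.4) [heading=90, move]
REPEAT 2 [
  -- iteration 1/2 --
  FD 3.7: (0,7.4) -> (0,11.1) [heading=90, move]
  RT 150: heading 90 -> 300
  -- iteration 2/2 --
  FD 3.7: (0,11.1) -> (1.85,7.896) [heading=300, move]
  RT 150: heading 300 -> 150
]
LT 185: heading 150 -> 335
LT 60: heading 335 -> 35
LT 180: heading 35 -> 215
FD 13.8: (1.85,7.896) -> (-9.454,-0.02) [heading=215, move]
PD: pen down
Final: pos=(-9.454,-0.02), heading=215, 0 segment(s) drawn

Start position: (0, 0)
Final position: (-9.454, -0.02)
Distance = 9.454; >= 1e-6 -> NOT closed

Answer: no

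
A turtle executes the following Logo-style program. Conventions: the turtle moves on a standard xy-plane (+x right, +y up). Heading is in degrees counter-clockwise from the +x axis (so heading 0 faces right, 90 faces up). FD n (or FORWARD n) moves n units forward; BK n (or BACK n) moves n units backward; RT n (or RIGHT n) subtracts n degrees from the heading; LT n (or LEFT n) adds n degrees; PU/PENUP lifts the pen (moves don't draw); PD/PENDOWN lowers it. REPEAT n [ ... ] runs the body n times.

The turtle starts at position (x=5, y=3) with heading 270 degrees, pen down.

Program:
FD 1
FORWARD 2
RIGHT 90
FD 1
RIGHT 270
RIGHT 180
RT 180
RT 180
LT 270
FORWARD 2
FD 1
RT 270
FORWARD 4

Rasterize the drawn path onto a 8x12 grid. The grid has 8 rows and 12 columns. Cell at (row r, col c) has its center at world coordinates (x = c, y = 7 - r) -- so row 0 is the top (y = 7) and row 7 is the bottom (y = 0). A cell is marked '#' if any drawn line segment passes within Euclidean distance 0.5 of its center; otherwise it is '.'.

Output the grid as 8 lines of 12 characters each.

Segment 0: (5,3) -> (5,2)
Segment 1: (5,2) -> (5,0)
Segment 2: (5,0) -> (4,0)
Segment 3: (4,0) -> (6,0)
Segment 4: (6,0) -> (7,0)
Segment 5: (7,0) -> (7,4)

Answer: ............
............
............
.......#....
.....#.#....
.....#.#....
.....#.#....
....####....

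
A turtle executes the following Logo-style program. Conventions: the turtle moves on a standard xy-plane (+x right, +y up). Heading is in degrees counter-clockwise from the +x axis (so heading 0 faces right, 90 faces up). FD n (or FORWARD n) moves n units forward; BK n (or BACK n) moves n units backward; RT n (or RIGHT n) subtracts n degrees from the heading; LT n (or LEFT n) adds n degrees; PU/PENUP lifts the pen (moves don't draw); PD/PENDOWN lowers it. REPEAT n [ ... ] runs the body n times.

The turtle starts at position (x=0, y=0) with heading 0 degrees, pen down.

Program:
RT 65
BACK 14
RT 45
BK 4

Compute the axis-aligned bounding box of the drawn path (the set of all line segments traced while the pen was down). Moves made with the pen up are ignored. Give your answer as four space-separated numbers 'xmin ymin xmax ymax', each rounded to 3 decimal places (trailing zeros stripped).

Executing turtle program step by step:
Start: pos=(0,0), heading=0, pen down
RT 65: heading 0 -> 295
BK 14: (0,0) -> (-5.917,12.688) [heading=295, draw]
RT 45: heading 295 -> 250
BK 4: (-5.917,12.688) -> (-4.549,16.447) [heading=250, draw]
Final: pos=(-4.549,16.447), heading=250, 2 segment(s) drawn

Segment endpoints: x in {-5.917, -4.549, 0}, y in {0, 12.688, 16.447}
xmin=-5.917, ymin=0, xmax=0, ymax=16.447

Answer: -5.917 0 0 16.447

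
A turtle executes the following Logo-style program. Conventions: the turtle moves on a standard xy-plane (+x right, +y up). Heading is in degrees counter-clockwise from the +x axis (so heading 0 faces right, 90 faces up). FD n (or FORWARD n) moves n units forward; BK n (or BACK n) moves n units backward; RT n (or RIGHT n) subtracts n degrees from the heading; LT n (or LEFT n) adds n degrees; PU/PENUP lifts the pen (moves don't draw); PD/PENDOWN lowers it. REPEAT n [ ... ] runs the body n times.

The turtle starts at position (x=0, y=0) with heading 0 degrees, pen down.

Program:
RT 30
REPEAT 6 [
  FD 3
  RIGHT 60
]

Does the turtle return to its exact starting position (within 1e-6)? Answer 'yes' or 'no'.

Answer: yes

Derivation:
Executing turtle program step by step:
Start: pos=(0,0), heading=0, pen down
RT 30: heading 0 -> 330
REPEAT 6 [
  -- iteration 1/6 --
  FD 3: (0,0) -> (2.598,-1.5) [heading=330, draw]
  RT 60: heading 330 -> 270
  -- iteration 2/6 --
  FD 3: (2.598,-1.5) -> (2.598,-4.5) [heading=270, draw]
  RT 60: heading 270 -> 210
  -- iteration 3/6 --
  FD 3: (2.598,-4.5) -> (0,-6) [heading=210, draw]
  RT 60: heading 210 -> 150
  -- iteration 4/6 --
  FD 3: (0,-6) -> (-2.598,-4.5) [heading=150, draw]
  RT 60: heading 150 -> 90
  -- iteration 5/6 --
  FD 3: (-2.598,-4.5) -> (-2.598,-1.5) [heading=90, draw]
  RT 60: heading 90 -> 30
  -- iteration 6/6 --
  FD 3: (-2.598,-1.5) -> (0,0) [heading=30, draw]
  RT 60: heading 30 -> 330
]
Final: pos=(0,0), heading=330, 6 segment(s) drawn

Start position: (0, 0)
Final position: (0, 0)
Distance = 0; < 1e-6 -> CLOSED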